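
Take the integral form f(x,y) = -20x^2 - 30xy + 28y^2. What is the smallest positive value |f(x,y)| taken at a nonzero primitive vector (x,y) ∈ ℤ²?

descent: ρ → (28,30,-20)  [lands on river]
river: ρ → (-20,50,8)
river: ρ → (8,46,-32)
river: ρ → (-32,18,22)
river: ρ → (22,26,-28)
river: ρ → (-28,30,20)
river: ρ → (20,50,-8)
river: ρ → (-8,46,32)
river: ρ → (32,18,-22)
river: ρ → (-22,26,28)
closes: descent 1, river 10
min |a| on river = 8

8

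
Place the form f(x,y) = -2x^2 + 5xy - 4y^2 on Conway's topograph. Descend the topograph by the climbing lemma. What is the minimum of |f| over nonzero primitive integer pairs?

translate: b→-1 (≡-5 mod 4), so (2,-5,4)→(2,-1,1)
flip: (2,-1,1)→(1,1,2)
reduced (well bottom): (1,1,2) with a≤c, −a<b≤a
well minimum |f| = |-1| = 1 (negative-definite)

1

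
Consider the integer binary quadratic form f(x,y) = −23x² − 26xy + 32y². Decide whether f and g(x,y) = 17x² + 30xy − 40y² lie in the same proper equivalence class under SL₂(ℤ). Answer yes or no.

D₁ = 3620, D₂ = 3620
river cycle of f (length 8): (32, 26, -23), (-23, 20, 35), (35, 50, -8), (-8, 46, 47), (47, 48, -7), (-7, 50, 40), (40, 30, -17), (-17, 38, 32)
river cycle of g (length 8): (-40, 50, 7), (7, 48, -47), (-47, 46, 8), (8, 50, -35), (-35, 20, 23), (23, 26, -32), (-32, 38, 17), (17, 30, -40)
cycles differ ⇒ inequivalent

no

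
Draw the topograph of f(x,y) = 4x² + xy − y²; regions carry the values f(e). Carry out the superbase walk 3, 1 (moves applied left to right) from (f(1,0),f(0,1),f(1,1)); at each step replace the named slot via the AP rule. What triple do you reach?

start (4,-1,4) = (f(1,0),f(0,1),f(1,1))
replace slot 3: 2·(4+(-1)) − 4 = 2 → (4,-1,2)
replace slot 1: 2·((-1)+2) − 4 = -2 → (-2,-1,2)

-2,-1,2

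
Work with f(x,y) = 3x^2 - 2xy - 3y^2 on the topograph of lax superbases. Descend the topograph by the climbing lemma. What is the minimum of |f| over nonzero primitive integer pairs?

descent: ρ → (-3,2,3)  [lands on river]
river: ρ → (3,4,-2)
river: ρ → (-2,4,3)
river: ρ → (3,2,-3)
river: ρ → (-3,4,2)
river: ρ → (2,4,-3)
closes: descent 1, river 6
min |a| on river = 2

2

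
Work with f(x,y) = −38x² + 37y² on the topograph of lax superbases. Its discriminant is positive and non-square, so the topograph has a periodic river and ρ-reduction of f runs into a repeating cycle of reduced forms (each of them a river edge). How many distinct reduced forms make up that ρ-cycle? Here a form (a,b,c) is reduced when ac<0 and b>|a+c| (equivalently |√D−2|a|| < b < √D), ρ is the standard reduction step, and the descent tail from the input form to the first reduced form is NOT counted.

D = 5624, ⌊√D⌋ = 74
descent: ρ → (37,74,-1)  [lands on river]
river: ρ → (-1,74,37)
ρ-cycle length = 2 (tail of 1 descent step not counted)

2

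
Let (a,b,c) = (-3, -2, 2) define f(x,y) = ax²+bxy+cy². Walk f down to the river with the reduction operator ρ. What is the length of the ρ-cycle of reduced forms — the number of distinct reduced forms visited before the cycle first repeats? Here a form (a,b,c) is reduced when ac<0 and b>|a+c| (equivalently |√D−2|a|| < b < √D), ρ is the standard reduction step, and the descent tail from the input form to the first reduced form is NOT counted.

D = 28, ⌊√D⌋ = 5
descent: ρ → (2,2,-3)  [lands on river]
river: ρ → (-3,4,1)
river: ρ → (1,4,-3)
river: ρ → (-3,2,2)
ρ-cycle length = 4 (tail of 1 descent step not counted)

4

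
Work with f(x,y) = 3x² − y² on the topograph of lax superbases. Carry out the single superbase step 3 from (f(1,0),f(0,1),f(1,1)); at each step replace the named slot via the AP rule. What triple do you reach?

start (3,-1,2) = (f(1,0),f(0,1),f(1,1))
replace slot 3: 2·(3+(-1)) − 2 = 2 → (3,-1,2)

3,-1,2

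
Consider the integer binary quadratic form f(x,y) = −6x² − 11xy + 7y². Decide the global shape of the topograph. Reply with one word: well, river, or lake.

D = b²−4ac = (-11)² − 4·(-6)·7 = 289
D = 17² is a perfect square ⇒ form factors over ℤ ⇒ lakes

lake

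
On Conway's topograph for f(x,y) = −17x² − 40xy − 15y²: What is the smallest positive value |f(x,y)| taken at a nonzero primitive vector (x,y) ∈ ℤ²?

descent: ρ → (-15,10,8)  [lands on river]
river: ρ → (8,22,-3)
river: ρ → (-3,20,15)
river: ρ → (15,10,-8)
river: ρ → (-8,22,3)
river: ρ → (3,20,-15)
closes: descent 1, river 6
min |a| on river = 3

3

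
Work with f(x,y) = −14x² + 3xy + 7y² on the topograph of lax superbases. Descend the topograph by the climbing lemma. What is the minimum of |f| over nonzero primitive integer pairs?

descent: ρ → (7,11,-10)  [lands on river]
river: ρ → (-10,9,8)
river: ρ → (8,7,-11)
river: ρ → (-11,15,4)
river: ρ → (4,17,-7)
river: ρ → (-7,11,10)
river: ρ → (10,9,-8)
river: ρ → (-8,7,11)
river: ρ → (11,15,-4)
river: ρ → (-4,17,7)
closes: descent 1, river 10
min |a| on river = 4

4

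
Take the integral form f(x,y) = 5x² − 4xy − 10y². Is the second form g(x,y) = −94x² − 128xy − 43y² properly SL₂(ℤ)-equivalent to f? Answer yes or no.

D₁ = 216, D₂ = 216
river cycle of f (length 6): (5, 6, -9), (-9, 12, 2), (2, 12, -9), (-9, 6, 5), (5, 14, -1), (-1, 14, 5)
river cycle of g (length 6): (-9, 12, 2), (2, 12, -9), (-9, 6, 5), (5, 14, -1), (-1, 14, 5), (5, 6, -9)
cycles coincide ⇒ equivalent

yes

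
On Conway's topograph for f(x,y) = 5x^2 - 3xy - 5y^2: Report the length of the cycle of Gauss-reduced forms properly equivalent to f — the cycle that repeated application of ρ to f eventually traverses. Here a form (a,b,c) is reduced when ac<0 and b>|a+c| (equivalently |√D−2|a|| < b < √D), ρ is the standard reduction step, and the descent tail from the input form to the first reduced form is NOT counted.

D = 109, ⌊√D⌋ = 10
descent: ρ → (-5,3,5)  [lands on river]
river: ρ → (5,7,-3)
river: ρ → (-3,5,7)
river: ρ → (7,9,-1)
river: ρ → (-1,9,7)
river: ρ → (7,5,-3)
river: ρ → (-3,7,5)
river: ρ → (5,3,-5)
river: ρ → (-5,7,3)
river: ρ → (3,5,-7)
river: ρ → (-7,9,1)
river: ρ → (1,9,-7)
river: ρ → (-7,5,3)
river: ρ → (3,7,-5)
ρ-cycle length = 14 (tail of 1 descent step not counted)

14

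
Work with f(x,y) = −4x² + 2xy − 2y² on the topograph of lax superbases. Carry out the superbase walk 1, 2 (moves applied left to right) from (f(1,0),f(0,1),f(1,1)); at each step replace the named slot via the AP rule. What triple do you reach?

start (-4,-2,-4) = (f(1,0),f(0,1),f(1,1))
replace slot 1: 2·((-2)+(-4)) − (-4) = -8 → (-8,-2,-4)
replace slot 2: 2·((-8)+(-4)) − (-2) = -22 → (-8,-22,-4)

-8,-22,-4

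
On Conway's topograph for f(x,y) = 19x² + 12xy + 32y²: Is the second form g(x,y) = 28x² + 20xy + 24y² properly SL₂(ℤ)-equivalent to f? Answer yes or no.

D₁ = -2288, D₂ = -2288
f: reduced (well bottom): (19,12,32) with a≤c, −a<b≤a
g: flip: (28,20,24)→(24,-20,28)
g: reduced (well bottom): (24,-20,28) with a≤c, −a<b≤a
reduced forms (19, 12, 32) vs (24, -20, 28) ⇒ inequivalent

no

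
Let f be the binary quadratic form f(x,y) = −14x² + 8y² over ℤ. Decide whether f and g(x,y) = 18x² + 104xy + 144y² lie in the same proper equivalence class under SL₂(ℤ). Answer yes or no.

D₁ = 448, D₂ = 448
river cycle of f (length 4): (8, 16, -6), (-6, 20, 2), (2, 20, -6), (-6, 16, 8)
river cycle of g (length 4): (-6, 16, 8), (8, 16, -6), (-6, 20, 2), (2, 20, -6)
cycles coincide ⇒ equivalent

yes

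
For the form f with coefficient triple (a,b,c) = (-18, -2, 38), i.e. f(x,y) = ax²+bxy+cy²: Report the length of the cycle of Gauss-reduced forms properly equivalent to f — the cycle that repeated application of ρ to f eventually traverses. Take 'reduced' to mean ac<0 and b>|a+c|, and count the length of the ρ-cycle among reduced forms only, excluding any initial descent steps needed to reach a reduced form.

D = 2740, ⌊√D⌋ = 52
descent: ρ → (38,2,-18)
descent: ρ → (-18,34,22)  [lands on river]
river: ρ → (22,10,-30)
river: ρ → (-30,50,2)
river: ρ → (2,50,-30)
river: ρ → (-30,10,22)
river: ρ → (22,34,-18)
river: ρ → (-18,38,18)
river: ρ → (18,34,-22)
river: ρ → (-22,10,30)
river: ρ → (30,50,-2)
river: ρ → (-2,50,30)
river: ρ → (30,10,-22)
river: ρ → (-22,34,18)
river: ρ → (18,38,-18)
ρ-cycle length = 14 (tail of 2 descent steps not counted)

14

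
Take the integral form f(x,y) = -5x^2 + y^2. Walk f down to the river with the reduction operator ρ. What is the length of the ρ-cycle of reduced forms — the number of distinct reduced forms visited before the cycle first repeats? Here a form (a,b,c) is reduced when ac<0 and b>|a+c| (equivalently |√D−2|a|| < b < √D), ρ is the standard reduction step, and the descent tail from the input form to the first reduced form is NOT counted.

D = 20, ⌊√D⌋ = 4
descent: ρ → (1,4,-1)  [lands on river]
river: ρ → (-1,4,1)
ρ-cycle length = 2 (tail of 1 descent step not counted)

2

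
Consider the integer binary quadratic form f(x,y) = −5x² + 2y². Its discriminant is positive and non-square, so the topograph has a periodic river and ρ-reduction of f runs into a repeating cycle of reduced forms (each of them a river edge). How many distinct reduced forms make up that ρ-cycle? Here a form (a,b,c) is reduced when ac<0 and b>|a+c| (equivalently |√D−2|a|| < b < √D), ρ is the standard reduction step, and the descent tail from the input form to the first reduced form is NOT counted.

D = 40, ⌊√D⌋ = 6
descent: ρ → (2,4,-3)  [lands on river]
river: ρ → (-3,2,3)
river: ρ → (3,4,-2)
river: ρ → (-2,4,3)
river: ρ → (3,2,-3)
river: ρ → (-3,4,2)
ρ-cycle length = 6 (tail of 1 descent step not counted)

6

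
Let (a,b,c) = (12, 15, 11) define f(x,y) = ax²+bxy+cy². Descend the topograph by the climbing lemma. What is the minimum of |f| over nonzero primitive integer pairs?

translate: b→-9 (≡15 mod 24), so (12,15,11)→(12,-9,8)
flip: (12,-9,8)→(8,9,12)
translate: b→-7 (≡9 mod 16), so (8,9,12)→(8,-7,11)
reduced (well bottom): (8,-7,11) with a≤c, −a<b≤a
well minimum = a = 8

8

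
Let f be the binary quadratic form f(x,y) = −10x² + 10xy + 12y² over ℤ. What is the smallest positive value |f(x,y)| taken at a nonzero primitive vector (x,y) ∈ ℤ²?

river: ρ → (12,14,-8)
river: ρ → (-8,18,8)
river: ρ → (8,14,-12)
river: ρ → (-12,10,10)
river: ρ → (10,10,-12)
river: ρ → (-12,14,8)
river: ρ → (8,18,-8)
river: ρ → (-8,14,12)
river: ρ → (12,10,-10)
river: ρ → (-10,10,12)
closes: descent 0, river 10
min |a| on river = 8

8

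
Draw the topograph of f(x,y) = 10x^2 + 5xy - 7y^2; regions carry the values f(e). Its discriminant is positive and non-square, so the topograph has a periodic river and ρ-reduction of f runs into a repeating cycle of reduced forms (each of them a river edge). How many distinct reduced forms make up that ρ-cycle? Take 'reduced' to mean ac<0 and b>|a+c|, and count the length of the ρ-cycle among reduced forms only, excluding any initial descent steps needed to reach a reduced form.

D = 305, ⌊√D⌋ = 17
river: ρ → (-7,9,8)
river: ρ → (8,7,-8)
river: ρ → (-8,9,7)
river: ρ → (7,5,-10)
river: ρ → (-10,15,2)
river: ρ → (2,17,-2)
river: ρ → (-2,15,10)
river: ρ → (10,5,-7)
ρ-cycle length = 8 (tail of 0 descent steps not counted)

8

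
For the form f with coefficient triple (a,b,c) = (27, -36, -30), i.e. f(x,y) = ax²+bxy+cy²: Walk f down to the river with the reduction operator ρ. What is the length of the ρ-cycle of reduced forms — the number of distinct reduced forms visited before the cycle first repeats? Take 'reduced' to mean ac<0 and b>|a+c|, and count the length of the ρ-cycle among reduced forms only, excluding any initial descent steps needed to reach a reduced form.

D = 4536, ⌊√D⌋ = 67
descent: ρ → (-30,36,27)  [lands on river]
river: ρ → (27,18,-39)
river: ρ → (-39,60,6)
river: ρ → (6,60,-39)
river: ρ → (-39,18,27)
river: ρ → (27,36,-30)
river: ρ → (-30,24,33)
river: ρ → (33,42,-21)
river: ρ → (-21,42,33)
river: ρ → (33,24,-30)
ρ-cycle length = 10 (tail of 1 descent step not counted)

10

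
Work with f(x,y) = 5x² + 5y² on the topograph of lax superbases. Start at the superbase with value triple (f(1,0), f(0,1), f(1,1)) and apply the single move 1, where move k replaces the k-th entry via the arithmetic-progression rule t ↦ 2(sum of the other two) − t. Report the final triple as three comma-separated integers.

start (5,5,10) = (f(1,0),f(0,1),f(1,1))
replace slot 1: 2·(5+10) − 5 = 25 → (25,5,10)

25,5,10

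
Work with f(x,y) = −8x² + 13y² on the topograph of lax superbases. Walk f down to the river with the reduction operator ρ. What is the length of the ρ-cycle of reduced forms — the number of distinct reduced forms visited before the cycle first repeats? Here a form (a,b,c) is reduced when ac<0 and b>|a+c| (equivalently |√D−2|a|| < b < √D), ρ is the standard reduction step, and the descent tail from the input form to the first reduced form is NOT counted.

D = 416, ⌊√D⌋ = 20
descent: ρ → (13,0,-8)
descent: ρ → (-8,16,5)  [lands on river]
river: ρ → (5,14,-11)
river: ρ → (-11,8,8)
river: ρ → (8,8,-11)
river: ρ → (-11,14,5)
river: ρ → (5,16,-8)
ρ-cycle length = 6 (tail of 2 descent steps not counted)

6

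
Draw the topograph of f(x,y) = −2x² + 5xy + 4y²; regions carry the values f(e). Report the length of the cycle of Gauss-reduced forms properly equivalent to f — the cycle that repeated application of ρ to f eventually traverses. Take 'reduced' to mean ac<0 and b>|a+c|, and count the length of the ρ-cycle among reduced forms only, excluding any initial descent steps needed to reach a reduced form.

D = 57, ⌊√D⌋ = 7
river: ρ → (4,3,-3)
river: ρ → (-3,3,4)
river: ρ → (4,5,-2)
river: ρ → (-2,7,1)
river: ρ → (1,7,-2)
river: ρ → (-2,5,4)
ρ-cycle length = 6 (tail of 0 descent steps not counted)

6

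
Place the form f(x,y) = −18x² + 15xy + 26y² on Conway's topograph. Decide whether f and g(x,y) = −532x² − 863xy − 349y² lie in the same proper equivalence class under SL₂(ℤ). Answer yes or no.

D₁ = 2097, D₂ = 2097
river cycle of f (length 40): (26, 37, -7), (-7, 33, 36), (36, 39, -4), (-4, 41, 26), (26, 11, -19), (-19, 27, 18), (18, 45, -1), (-1, 45, 18), (18, 27, -19), (-19, 11, 26), … (30 more)
river cycle of g (length 40): (-18, 15, 26), (26, 37, -7), (-7, 33, 36), (36, 39, -4), (-4, 41, 26), (26, 11, -19), (-19, 27, 18), (18, 45, -1), (-1, 45, 18), (18, 27, -19), … (30 more)
cycles coincide ⇒ equivalent

yes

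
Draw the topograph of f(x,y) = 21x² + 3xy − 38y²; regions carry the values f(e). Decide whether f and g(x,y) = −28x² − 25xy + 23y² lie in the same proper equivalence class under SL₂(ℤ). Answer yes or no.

D₁ = 3201, D₂ = 3201
river cycle of f (length 12): (21, 45, -14), (-14, 39, 30), (30, 21, -23), (-23, 25, 28), (28, 31, -20), (-20, 49, 10), (10, 51, -15), (-15, 39, 28), (28, 17, -26), (-26, 35, 19), … (2 more)
river cycle of g (length 12): (23, 25, -28), (-28, 31, 20), (20, 49, -10), (-10, 51, 15), (15, 39, -28), (-28, 17, 26), (26, 35, -19), (-19, 41, 20), (20, 39, -21), (-21, 45, 14), … (2 more)
cycles differ ⇒ inequivalent

no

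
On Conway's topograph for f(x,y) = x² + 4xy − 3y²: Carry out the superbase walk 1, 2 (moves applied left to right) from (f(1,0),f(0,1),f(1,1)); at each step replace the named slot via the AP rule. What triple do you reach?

start (1,-3,2) = (f(1,0),f(0,1),f(1,1))
replace slot 1: 2·((-3)+2) − 1 = -3 → (-3,-3,2)
replace slot 2: 2·((-3)+2) − (-3) = 1 → (-3,1,2)

-3,1,2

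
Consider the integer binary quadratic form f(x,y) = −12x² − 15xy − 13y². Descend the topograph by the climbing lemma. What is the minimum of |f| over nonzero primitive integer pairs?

translate: b→-9 (≡15 mod 24), so (12,15,13)→(12,-9,10)
flip: (12,-9,10)→(10,9,12)
reduced (well bottom): (10,9,12) with a≤c, −a<b≤a
well minimum |f| = |-10| = 10 (negative-definite)

10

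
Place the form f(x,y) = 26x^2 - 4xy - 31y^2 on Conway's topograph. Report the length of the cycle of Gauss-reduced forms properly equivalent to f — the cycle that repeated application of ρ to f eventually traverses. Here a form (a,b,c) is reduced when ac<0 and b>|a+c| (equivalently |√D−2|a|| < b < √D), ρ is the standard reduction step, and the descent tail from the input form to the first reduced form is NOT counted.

D = 3240, ⌊√D⌋ = 56
descent: ρ → (-31,4,26)
descent: ρ → (26,48,-9)  [lands on river]
river: ρ → (-9,42,41)
river: ρ → (41,40,-10)
river: ρ → (-10,40,41)
river: ρ → (41,42,-9)
river: ρ → (-9,48,26)
river: ρ → (26,56,-1)
river: ρ → (-1,56,26)
ρ-cycle length = 8 (tail of 2 descent steps not counted)

8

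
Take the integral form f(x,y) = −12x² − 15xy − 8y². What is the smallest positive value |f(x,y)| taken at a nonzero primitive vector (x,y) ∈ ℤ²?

translate: b→-9 (≡15 mod 24), so (12,15,8)→(12,-9,5)
flip: (12,-9,5)→(5,9,12)
translate: b→-1 (≡9 mod 10), so (5,9,12)→(5,-1,8)
reduced (well bottom): (5,-1,8) with a≤c, −a<b≤a
well minimum |f| = |-5| = 5 (negative-definite)

5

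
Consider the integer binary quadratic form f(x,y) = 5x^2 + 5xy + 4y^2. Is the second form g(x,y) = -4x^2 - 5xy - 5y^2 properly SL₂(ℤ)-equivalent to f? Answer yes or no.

D₁ = -55, D₂ = -55
f: flip: (5,5,4)→(4,-5,5)
f: translate: b→3 (≡-5 mod 8), so (4,-5,5)→(4,3,4)
f: reduced (well bottom): (4,3,4) with a≤c, −a<b≤a
g is negative-definite; reduce −g:
−g: translate: b→-3 (≡5 mod 8), so (4,5,5)→(4,-3,4)
−g: flip: (4,-3,4)→(4,3,4)
−g: reduced (well bottom): (4,3,4) with a≤c, −a<b≤a
flip sign back: reduced form of g is (-4,-3,-4)
reduced forms (4, 3, 4) vs (-4, -3, -4) ⇒ inequivalent

no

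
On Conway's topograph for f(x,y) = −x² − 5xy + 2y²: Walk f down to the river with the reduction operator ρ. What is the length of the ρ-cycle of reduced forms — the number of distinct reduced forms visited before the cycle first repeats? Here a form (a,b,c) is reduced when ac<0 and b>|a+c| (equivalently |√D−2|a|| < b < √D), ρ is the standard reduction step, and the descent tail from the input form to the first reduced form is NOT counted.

D = 33, ⌊√D⌋ = 5
descent: ρ → (2,5,-1)  [lands on river]
river: ρ → (-1,5,2)
river: ρ → (2,3,-3)
river: ρ → (-3,3,2)
ρ-cycle length = 4 (tail of 1 descent step not counted)

4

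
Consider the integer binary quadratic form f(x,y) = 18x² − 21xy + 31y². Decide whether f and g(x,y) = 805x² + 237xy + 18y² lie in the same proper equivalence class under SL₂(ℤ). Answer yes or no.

D₁ = -1791, D₂ = -1791
f: translate: b→15 (≡-21 mod 36), so (18,-21,31)→(18,15,28)
f: reduced (well bottom): (18,15,28) with a≤c, −a<b≤a
g: flip: (805,237,18)→(18,-237,805)
g: translate: b→15 (≡-237 mod 36), so (18,-237,805)→(18,15,28)
g: reduced (well bottom): (18,15,28) with a≤c, −a<b≤a
reduced forms (18, 15, 28) vs (18, 15, 28) ⇒ equivalent

yes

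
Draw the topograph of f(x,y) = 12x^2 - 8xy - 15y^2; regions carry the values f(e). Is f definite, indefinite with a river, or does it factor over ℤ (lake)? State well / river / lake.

D = b²−4ac = (-8)² − 4·12·(-15) = 784
D = 28² is a perfect square ⇒ form factors over ℤ ⇒ lakes

lake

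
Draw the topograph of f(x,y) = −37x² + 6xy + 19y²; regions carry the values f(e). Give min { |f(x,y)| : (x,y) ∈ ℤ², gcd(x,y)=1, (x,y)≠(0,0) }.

descent: ρ → (19,32,-24)  [lands on river]
river: ρ → (-24,16,27)
river: ρ → (27,38,-13)
river: ρ → (-13,40,24)
river: ρ → (24,8,-29)
river: ρ → (-29,50,3)
river: ρ → (3,52,-12)
river: ρ → (-12,44,19)
closes: descent 1, river 8
min |a| on river = 3

3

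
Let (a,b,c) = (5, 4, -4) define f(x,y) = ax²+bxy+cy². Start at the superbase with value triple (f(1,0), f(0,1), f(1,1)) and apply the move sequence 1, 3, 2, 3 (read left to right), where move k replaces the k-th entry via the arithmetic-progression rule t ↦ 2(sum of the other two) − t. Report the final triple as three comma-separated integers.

start (5,-4,5) = (f(1,0),f(0,1),f(1,1))
replace slot 1: 2·((-4)+5) − 5 = -3 → (-3,-4,5)
replace slot 3: 2·((-3)+(-4)) − 5 = -19 → (-3,-4,-19)
replace slot 2: 2·((-3)+(-19)) − (-4) = -40 → (-3,-40,-19)
replace slot 3: 2·((-3)+(-40)) − (-19) = -67 → (-3,-40,-67)

-3,-40,-67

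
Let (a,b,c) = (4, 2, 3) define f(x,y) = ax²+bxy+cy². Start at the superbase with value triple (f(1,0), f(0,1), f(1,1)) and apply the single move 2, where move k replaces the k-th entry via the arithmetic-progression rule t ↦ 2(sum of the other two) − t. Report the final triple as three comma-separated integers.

start (4,3,9) = (f(1,0),f(0,1),f(1,1))
replace slot 2: 2·(4+9) − 3 = 23 → (4,23,9)

4,23,9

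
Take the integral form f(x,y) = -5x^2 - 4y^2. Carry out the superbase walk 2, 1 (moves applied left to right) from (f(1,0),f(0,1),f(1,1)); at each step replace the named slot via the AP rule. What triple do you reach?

start (-5,-4,-9) = (f(1,0),f(0,1),f(1,1))
replace slot 2: 2·((-5)+(-9)) − (-4) = -24 → (-5,-24,-9)
replace slot 1: 2·((-24)+(-9)) − (-5) = -61 → (-61,-24,-9)

-61,-24,-9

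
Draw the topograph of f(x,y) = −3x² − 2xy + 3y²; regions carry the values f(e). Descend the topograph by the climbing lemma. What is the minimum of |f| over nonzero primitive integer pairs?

descent: ρ → (3,2,-3)  [lands on river]
river: ρ → (-3,4,2)
river: ρ → (2,4,-3)
river: ρ → (-3,2,3)
river: ρ → (3,4,-2)
river: ρ → (-2,4,3)
closes: descent 1, river 6
min |a| on river = 2

2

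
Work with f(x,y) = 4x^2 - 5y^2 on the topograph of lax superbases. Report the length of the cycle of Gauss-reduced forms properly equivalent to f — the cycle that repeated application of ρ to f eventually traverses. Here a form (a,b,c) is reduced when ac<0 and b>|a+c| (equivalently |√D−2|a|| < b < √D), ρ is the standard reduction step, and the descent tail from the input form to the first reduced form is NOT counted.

D = 80, ⌊√D⌋ = 8
descent: ρ → (-5,0,4)
descent: ρ → (4,8,-1)  [lands on river]
river: ρ → (-1,8,4)
ρ-cycle length = 2 (tail of 2 descent steps not counted)

2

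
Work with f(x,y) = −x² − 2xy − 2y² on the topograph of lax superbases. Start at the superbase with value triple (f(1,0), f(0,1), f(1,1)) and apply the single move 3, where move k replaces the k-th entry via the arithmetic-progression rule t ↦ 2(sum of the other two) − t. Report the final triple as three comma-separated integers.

start (-1,-2,-5) = (f(1,0),f(0,1),f(1,1))
replace slot 3: 2·((-1)+(-2)) − (-5) = -1 → (-1,-2,-1)

-1,-2,-1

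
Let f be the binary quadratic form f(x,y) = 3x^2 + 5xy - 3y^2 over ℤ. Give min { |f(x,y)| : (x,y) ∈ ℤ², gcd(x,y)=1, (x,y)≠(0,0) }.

river: ρ → (-3,7,1)
river: ρ → (1,7,-3)
river: ρ → (-3,5,3)
river: ρ → (3,7,-1)
river: ρ → (-1,7,3)
river: ρ → (3,5,-3)
closes: descent 0, river 6
min |a| on river = 1

1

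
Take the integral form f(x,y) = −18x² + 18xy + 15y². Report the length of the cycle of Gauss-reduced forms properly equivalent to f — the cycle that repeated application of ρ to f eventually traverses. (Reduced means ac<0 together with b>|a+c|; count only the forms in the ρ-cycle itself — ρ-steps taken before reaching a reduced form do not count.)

D = 1404, ⌊√D⌋ = 37
river: ρ → (15,12,-21)
river: ρ → (-21,30,6)
river: ρ → (6,30,-21)
river: ρ → (-21,12,15)
river: ρ → (15,18,-18)
river: ρ → (-18,18,15)
ρ-cycle length = 6 (tail of 0 descent steps not counted)

6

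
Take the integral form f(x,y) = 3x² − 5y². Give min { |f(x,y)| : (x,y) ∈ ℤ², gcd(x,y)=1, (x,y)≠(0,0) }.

descent: ρ → (-5,0,3)
descent: ρ → (3,6,-2)  [lands on river]
river: ρ → (-2,6,3)
closes: descent 2, river 2
min |a| on river = 2

2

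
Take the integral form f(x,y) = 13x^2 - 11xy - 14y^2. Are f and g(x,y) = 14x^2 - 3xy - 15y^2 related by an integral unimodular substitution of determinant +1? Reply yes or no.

D₁ = 849, D₂ = 849
river cycle of f (length 34): (-14, 11, 13), (13, 15, -12), (-12, 9, 16), (16, 23, -5), (-5, 27, 6), (6, 21, -17), (-17, 13, 10), (10, 27, -3), (-3, 27, 10), (10, 13, -17), … (24 more)
river cycle of g (length 34): (-15, 3, 14), (14, 25, -4), (-4, 23, 20), (20, 17, -7), (-7, 25, 8), (8, 23, -10), (-10, 17, 14), (14, 11, -13), (-13, 15, 12), (12, 9, -16), … (24 more)
cycles differ ⇒ inequivalent

no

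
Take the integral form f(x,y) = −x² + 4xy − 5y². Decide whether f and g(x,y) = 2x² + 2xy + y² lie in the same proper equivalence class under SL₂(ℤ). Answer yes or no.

D₁ = -4, D₂ = -4
f is negative-definite; reduce −f:
−f: translate: b→0 (≡-4 mod 2), so (1,-4,5)→(1,0,1)
−f: reduced (well bottom): (1,0,1) with a≤c, −a<b≤a
flip sign back: reduced form of f is (-1,0,-1)
g: flip: (2,2,1)→(1,-2,2)
g: translate: b→0 (≡-2 mod 2), so (1,-2,2)→(1,0,1)
g: reduced (well bottom): (1,0,1) with a≤c, −a<b≤a
reduced forms (-1, 0, -1) vs (1, 0, 1) ⇒ inequivalent

no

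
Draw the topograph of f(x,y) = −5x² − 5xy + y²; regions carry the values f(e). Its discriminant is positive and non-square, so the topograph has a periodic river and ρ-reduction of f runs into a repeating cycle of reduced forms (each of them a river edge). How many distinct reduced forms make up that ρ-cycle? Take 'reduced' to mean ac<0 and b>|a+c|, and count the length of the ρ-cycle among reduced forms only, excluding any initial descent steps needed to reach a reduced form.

D = 45, ⌊√D⌋ = 6
descent: ρ → (1,5,-5)  [lands on river]
river: ρ → (-5,5,1)
ρ-cycle length = 2 (tail of 1 descent step not counted)

2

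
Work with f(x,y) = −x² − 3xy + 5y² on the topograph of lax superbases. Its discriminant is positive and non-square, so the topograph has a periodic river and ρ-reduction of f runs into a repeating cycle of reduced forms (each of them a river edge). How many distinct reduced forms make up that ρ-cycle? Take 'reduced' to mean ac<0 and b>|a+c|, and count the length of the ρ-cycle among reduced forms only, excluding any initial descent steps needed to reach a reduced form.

D = 29, ⌊√D⌋ = 5
descent: ρ → (5,3,-1)
descent: ρ → (-1,5,1)  [lands on river]
river: ρ → (1,5,-1)
ρ-cycle length = 2 (tail of 2 descent steps not counted)

2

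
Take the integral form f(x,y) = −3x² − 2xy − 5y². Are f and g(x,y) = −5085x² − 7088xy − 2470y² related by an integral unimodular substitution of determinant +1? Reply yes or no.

D₁ = -56, D₂ = -56
f is negative-definite; reduce −f:
−f: reduced (well bottom): (3,2,5) with a≤c, −a<b≤a
flip sign back: reduced form of f is (-3,-2,-5)
g is negative-definite; reduce −g:
−g: translate: b→-3082 (≡7088 mod 10170), so (5085,7088,2470)→(5085,-3082,467)
−g: flip: (5085,-3082,467)→(467,3082,5085)
−g: translate: b→280 (≡3082 mod 934), so (467,3082,5085)→(467,280,42)
−g: flip: (467,280,42)→(42,-280,467)
−g: translate: b→-28 (≡-280 mod 84), so (42,-280,467)→(42,-28,5)
−g: flip: (42,-28,5)→(5,28,42)
−g: translate: b→-2 (≡28 mod 10), so (5,28,42)→(5,-2,3)
−g: flip: (5,-2,3)→(3,2,5)
−g: reduced (well bottom): (3,2,5) with a≤c, −a<b≤a
flip sign back: reduced form of g is (-3,-2,-5)
reduced forms (-3, -2, -5) vs (-3, -2, -5) ⇒ equivalent

yes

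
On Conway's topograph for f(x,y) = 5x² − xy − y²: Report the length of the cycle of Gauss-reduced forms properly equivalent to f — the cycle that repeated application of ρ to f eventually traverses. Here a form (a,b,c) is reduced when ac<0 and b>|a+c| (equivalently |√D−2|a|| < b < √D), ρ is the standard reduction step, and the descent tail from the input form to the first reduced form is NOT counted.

D = 21, ⌊√D⌋ = 4
descent: ρ → (-1,3,3)  [lands on river]
river: ρ → (3,3,-1)
ρ-cycle length = 2 (tail of 1 descent step not counted)

2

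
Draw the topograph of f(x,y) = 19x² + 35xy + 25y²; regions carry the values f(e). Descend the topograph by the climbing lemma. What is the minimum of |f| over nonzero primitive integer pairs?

translate: b→-3 (≡35 mod 38), so (19,35,25)→(19,-3,9)
flip: (19,-3,9)→(9,3,19)
reduced (well bottom): (9,3,19) with a≤c, −a<b≤a
well minimum = a = 9

9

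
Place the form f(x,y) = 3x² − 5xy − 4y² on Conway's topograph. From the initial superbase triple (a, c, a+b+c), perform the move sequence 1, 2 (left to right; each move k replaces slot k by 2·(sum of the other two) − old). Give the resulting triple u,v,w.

start (3,-4,-6) = (f(1,0),f(0,1),f(1,1))
replace slot 1: 2·((-4)+(-6)) − 3 = -23 → (-23,-4,-6)
replace slot 2: 2·((-23)+(-6)) − (-4) = -54 → (-23,-54,-6)

-23,-54,-6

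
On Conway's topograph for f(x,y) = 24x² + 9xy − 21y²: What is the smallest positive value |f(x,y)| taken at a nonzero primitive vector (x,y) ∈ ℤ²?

river: ρ → (-21,33,12)
river: ρ → (12,39,-12)
river: ρ → (-12,33,21)
river: ρ → (21,9,-24)
river: ρ → (-24,39,6)
river: ρ → (6,45,-3)
river: ρ → (-3,45,6)
river: ρ → (6,39,-24)
river: ρ → (-24,9,21)
river: ρ → (21,33,-12)
river: ρ → (-12,39,12)
river: ρ → (12,33,-21)
river: ρ → (-21,9,24)
river: ρ → (24,39,-6)
river: ρ → (-6,45,3)
river: ρ → (3,45,-6)
river: ρ → (-6,39,24)
river: ρ → (24,9,-21)
closes: descent 0, river 18
min |a| on river = 3

3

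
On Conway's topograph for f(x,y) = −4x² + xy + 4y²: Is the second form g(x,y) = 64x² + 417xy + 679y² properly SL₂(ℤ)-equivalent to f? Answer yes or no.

D₁ = 65, D₂ = 65
river cycle of f (length 6): (4, 7, -1), (-1, 7, 4), (4, 1, -4), (-4, 7, 1), (1, 7, -4), (-4, 1, 4)
river cycle of g (length 6): (4, 7, -1), (-1, 7, 4), (4, 1, -4), (-4, 7, 1), (1, 7, -4), (-4, 1, 4)
cycles coincide ⇒ equivalent

yes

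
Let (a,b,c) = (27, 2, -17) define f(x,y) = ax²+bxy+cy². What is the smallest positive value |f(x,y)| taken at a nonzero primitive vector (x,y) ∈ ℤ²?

descent: ρ → (-17,32,12)  [lands on river]
river: ρ → (12,40,-5)
river: ρ → (-5,40,12)
river: ρ → (12,32,-17)
river: ρ → (-17,36,8)
river: ρ → (8,28,-33)
river: ρ → (-33,38,3)
river: ρ → (3,40,-20)
river: ρ → (-20,40,3)
river: ρ → (3,38,-33)
river: ρ → (-33,28,8)
river: ρ → (8,36,-17)
closes: descent 1, river 12
min |a| on river = 3

3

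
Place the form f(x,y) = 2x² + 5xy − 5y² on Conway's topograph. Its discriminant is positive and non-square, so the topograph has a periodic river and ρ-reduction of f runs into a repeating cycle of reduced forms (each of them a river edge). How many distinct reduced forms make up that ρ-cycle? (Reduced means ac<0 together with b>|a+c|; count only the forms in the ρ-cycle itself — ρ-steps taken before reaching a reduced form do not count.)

D = 65, ⌊√D⌋ = 8
river: ρ → (-5,5,2)
river: ρ → (2,7,-2)
river: ρ → (-2,5,5)
river: ρ → (5,5,-2)
river: ρ → (-2,7,2)
river: ρ → (2,5,-5)
ρ-cycle length = 6 (tail of 0 descent steps not counted)

6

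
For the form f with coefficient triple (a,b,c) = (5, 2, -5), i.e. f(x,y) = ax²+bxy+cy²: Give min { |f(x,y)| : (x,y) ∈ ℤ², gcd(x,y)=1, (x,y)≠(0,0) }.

river: ρ → (-5,8,2)
river: ρ → (2,8,-5)
river: ρ → (-5,2,5)
river: ρ → (5,8,-2)
river: ρ → (-2,8,5)
river: ρ → (5,2,-5)
closes: descent 0, river 6
min |a| on river = 2

2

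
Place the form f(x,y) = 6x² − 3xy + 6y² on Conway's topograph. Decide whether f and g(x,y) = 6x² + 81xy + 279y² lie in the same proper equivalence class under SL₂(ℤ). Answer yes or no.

D₁ = -135, D₂ = -135
f: flip: (6,-3,6)→(6,3,6)
f: reduced (well bottom): (6,3,6) with a≤c, −a<b≤a
g: translate: b→-3 (≡81 mod 12), so (6,81,279)→(6,-3,6)
g: flip: (6,-3,6)→(6,3,6)
g: reduced (well bottom): (6,3,6) with a≤c, −a<b≤a
reduced forms (6, 3, 6) vs (6, 3, 6) ⇒ equivalent

yes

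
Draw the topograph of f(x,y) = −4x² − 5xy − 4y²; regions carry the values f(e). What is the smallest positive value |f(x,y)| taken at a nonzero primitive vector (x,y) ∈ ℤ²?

translate: b→-3 (≡5 mod 8), so (4,5,4)→(4,-3,3)
flip: (4,-3,3)→(3,3,4)
reduced (well bottom): (3,3,4) with a≤c, −a<b≤a
well minimum |f| = |-3| = 3 (negative-definite)

3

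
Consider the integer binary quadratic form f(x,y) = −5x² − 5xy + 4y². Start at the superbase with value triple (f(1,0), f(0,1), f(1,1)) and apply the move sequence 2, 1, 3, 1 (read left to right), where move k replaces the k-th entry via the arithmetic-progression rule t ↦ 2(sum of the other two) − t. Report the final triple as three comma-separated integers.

start (-5,4,-6) = (f(1,0),f(0,1),f(1,1))
replace slot 2: 2·((-5)+(-6)) − 4 = -26 → (-5,-26,-6)
replace slot 1: 2·((-26)+(-6)) − (-5) = -59 → (-59,-26,-6)
replace slot 3: 2·((-59)+(-26)) − (-6) = -164 → (-59,-26,-164)
replace slot 1: 2·((-26)+(-164)) − (-59) = -321 → (-321,-26,-164)

-321,-26,-164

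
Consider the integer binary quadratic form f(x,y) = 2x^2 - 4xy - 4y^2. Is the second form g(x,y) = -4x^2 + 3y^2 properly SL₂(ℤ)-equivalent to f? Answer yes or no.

D₁ = 48, D₂ = 48
river cycle of f (length 2): (-4, 4, 2), (2, 4, -4)
river cycle of g (length 2): (3, 6, -1), (-1, 6, 3)
cycles differ ⇒ inequivalent

no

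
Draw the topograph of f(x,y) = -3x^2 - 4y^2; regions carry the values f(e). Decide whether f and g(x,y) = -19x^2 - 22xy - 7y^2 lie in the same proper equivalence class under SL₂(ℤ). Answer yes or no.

D₁ = -48, D₂ = -48
f is negative-definite; reduce −f:
−f: reduced (well bottom): (3,0,4) with a≤c, −a<b≤a
flip sign back: reduced form of f is (-3,0,-4)
g is negative-definite; reduce −g:
−g: translate: b→-16 (≡22 mod 38), so (19,22,7)→(19,-16,4)
−g: flip: (19,-16,4)→(4,16,19)
−g: translate: b→0 (≡16 mod 8), so (4,16,19)→(4,0,3)
−g: flip: (4,0,3)→(3,0,4)
−g: reduced (well bottom): (3,0,4) with a≤c, −a<b≤a
flip sign back: reduced form of g is (-3,0,-4)
reduced forms (-3, 0, -4) vs (-3, 0, -4) ⇒ equivalent

yes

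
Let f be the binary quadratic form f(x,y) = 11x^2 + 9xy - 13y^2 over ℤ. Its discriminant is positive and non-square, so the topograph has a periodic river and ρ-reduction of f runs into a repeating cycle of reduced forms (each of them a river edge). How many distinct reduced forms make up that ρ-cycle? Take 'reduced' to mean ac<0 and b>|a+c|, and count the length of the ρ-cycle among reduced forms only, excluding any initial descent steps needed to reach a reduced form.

D = 653, ⌊√D⌋ = 25
river: ρ → (-13,17,7)
river: ρ → (7,25,-1)
river: ρ → (-1,25,7)
river: ρ → (7,17,-13)
river: ρ → (-13,9,11)
river: ρ → (11,13,-11)
river: ρ → (-11,9,13)
river: ρ → (13,17,-7)
river: ρ → (-7,25,1)
river: ρ → (1,25,-7)
river: ρ → (-7,17,13)
river: ρ → (13,9,-11)
river: ρ → (-11,13,11)
river: ρ → (11,9,-13)
ρ-cycle length = 14 (tail of 0 descent steps not counted)

14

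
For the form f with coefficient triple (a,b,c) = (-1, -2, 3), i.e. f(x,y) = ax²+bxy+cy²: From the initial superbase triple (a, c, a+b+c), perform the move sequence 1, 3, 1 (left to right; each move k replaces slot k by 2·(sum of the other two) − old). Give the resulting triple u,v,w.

start (-1,3,0) = (f(1,0),f(0,1),f(1,1))
replace slot 1: 2·(3+0) − (-1) = 7 → (7,3,0)
replace slot 3: 2·(7+3) − 0 = 20 → (7,3,20)
replace slot 1: 2·(3+20) − 7 = 39 → (39,3,20)

39,3,20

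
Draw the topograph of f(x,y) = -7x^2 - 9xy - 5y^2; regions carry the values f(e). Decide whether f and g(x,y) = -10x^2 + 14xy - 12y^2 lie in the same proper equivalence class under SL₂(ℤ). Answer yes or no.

D₁ = -59, D₂ = -284
discriminants differ ⇒ not SL₂(ℤ)-equivalent

no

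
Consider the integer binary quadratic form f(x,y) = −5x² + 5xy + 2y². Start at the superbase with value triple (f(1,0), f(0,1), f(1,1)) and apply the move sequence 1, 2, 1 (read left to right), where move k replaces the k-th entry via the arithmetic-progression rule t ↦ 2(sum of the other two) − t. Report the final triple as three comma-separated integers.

start (-5,2,2) = (f(1,0),f(0,1),f(1,1))
replace slot 1: 2·(2+2) − (-5) = 13 → (13,2,2)
replace slot 2: 2·(13+2) − 2 = 28 → (13,28,2)
replace slot 1: 2·(28+2) − 13 = 47 → (47,28,2)

47,28,2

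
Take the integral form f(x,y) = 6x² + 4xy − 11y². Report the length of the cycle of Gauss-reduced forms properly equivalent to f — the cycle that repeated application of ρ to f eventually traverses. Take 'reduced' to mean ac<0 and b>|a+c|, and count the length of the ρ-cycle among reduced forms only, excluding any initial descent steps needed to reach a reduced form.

D = 280, ⌊√D⌋ = 16
descent: ρ → (-11,-4,6)
descent: ρ → (6,16,-1)  [lands on river]
river: ρ → (-1,16,6)
river: ρ → (6,8,-9)
river: ρ → (-9,10,5)
river: ρ → (5,10,-9)
river: ρ → (-9,8,6)
ρ-cycle length = 6 (tail of 2 descent steps not counted)

6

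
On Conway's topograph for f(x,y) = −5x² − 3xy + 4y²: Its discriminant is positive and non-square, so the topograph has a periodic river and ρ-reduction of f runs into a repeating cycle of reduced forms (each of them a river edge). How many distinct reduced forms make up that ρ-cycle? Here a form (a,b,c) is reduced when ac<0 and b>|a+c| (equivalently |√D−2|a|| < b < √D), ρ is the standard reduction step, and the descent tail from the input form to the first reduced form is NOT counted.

D = 89, ⌊√D⌋ = 9
descent: ρ → (4,3,-5)  [lands on river]
river: ρ → (-5,7,2)
river: ρ → (2,9,-1)
river: ρ → (-1,9,2)
river: ρ → (2,7,-5)
river: ρ → (-5,3,4)
river: ρ → (4,5,-4)
river: ρ → (-4,3,5)
river: ρ → (5,7,-2)
river: ρ → (-2,9,1)
river: ρ → (1,9,-2)
river: ρ → (-2,7,5)
river: ρ → (5,3,-4)
river: ρ → (-4,5,4)
ρ-cycle length = 14 (tail of 1 descent step not counted)

14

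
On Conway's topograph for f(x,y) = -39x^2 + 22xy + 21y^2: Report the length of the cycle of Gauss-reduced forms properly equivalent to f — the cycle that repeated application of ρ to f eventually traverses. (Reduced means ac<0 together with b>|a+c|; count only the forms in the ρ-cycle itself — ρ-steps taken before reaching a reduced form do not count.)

D = 3760, ⌊√D⌋ = 61
river: ρ → (21,20,-40)
river: ρ → (-40,60,1)
river: ρ → (1,60,-40)
river: ρ → (-40,20,21)
river: ρ → (21,22,-39)
river: ρ → (-39,56,4)
river: ρ → (4,56,-39)
river: ρ → (-39,22,21)
ρ-cycle length = 8 (tail of 0 descent steps not counted)

8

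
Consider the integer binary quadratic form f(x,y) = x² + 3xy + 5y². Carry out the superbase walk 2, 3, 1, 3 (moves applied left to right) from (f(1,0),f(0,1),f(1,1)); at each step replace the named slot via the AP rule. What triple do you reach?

start (1,5,9) = (f(1,0),f(0,1),f(1,1))
replace slot 2: 2·(1+9) − 5 = 15 → (1,15,9)
replace slot 3: 2·(1+15) − 9 = 23 → (1,15,23)
replace slot 1: 2·(15+23) − 1 = 75 → (75,15,23)
replace slot 3: 2·(75+15) − 23 = 157 → (75,15,157)

75,15,157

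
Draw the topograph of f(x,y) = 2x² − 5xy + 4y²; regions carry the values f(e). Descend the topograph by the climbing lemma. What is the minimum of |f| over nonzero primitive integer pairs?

translate: b→-1 (≡-5 mod 4), so (2,-5,4)→(2,-1,1)
flip: (2,-1,1)→(1,1,2)
reduced (well bottom): (1,1,2) with a≤c, −a<b≤a
well minimum = a = 1

1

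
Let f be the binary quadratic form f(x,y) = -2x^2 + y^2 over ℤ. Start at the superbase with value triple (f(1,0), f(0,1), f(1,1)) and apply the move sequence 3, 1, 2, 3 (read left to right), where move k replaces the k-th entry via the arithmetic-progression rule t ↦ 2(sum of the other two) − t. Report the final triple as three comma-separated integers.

start (-2,1,-1) = (f(1,0),f(0,1),f(1,1))
replace slot 3: 2·((-2)+1) − (-1) = -1 → (-2,1,-1)
replace slot 1: 2·(1+(-1)) − (-2) = 2 → (2,1,-1)
replace slot 2: 2·(2+(-1)) − 1 = 1 → (2,1,-1)
replace slot 3: 2·(2+1) − (-1) = 7 → (2,1,7)

2,1,7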